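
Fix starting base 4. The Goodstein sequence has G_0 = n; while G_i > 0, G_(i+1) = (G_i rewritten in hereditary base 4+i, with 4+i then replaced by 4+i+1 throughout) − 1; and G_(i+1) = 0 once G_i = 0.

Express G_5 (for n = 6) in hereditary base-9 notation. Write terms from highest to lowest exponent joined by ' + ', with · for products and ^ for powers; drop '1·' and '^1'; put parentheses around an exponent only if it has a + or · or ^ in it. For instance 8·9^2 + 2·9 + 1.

i=0: 6 = 4 + 2 (b=4); 4→5: 5 + 2 = 7; 7−1 = 6
i=1: 6 = 5 + 1 (b=5); 5→6: 6 + 1 = 7; 7−1 = 6
i=2: 6 = 6 (b=6); 6→7: 7 = 7; 7−1 = 6
i=3: 6 = 6 (b=7); 7→8: 6 = 6; 6−1 = 5
i=4: 5 = 5 (b=8); 8→9: 5 = 5; 5−1 = 4

4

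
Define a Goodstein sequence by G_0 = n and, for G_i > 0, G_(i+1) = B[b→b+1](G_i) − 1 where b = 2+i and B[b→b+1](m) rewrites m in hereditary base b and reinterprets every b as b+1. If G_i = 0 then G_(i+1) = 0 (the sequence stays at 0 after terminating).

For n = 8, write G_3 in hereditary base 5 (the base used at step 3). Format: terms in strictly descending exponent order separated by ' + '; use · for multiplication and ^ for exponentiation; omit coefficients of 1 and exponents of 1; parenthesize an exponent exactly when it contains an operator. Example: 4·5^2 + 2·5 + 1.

base 2: 8 = 2^(2 + 1); at 3: 3^(3 + 1) = 81; next = 80
base 3: 80 = 2·3^3 + 2·3^2 + 2·3 + 2; at 4: 2·4^4 + 2·4^2 + 2·4 + 2 = 554; next = 553
base 4: 553 = 2·4^4 + 2·4^2 + 2·4 + 1; at 5: 2·5^5 + 2·5^2 + 2·5 + 1 = 6311; next = 6310
base 5: 6310 = 2·5^5 + 2·5^2 + 2·5; at 6: 2·6^6 + 2·6^2 + 2·6 = 93396; next = 93395

2·5^5 + 2·5^2 + 2·5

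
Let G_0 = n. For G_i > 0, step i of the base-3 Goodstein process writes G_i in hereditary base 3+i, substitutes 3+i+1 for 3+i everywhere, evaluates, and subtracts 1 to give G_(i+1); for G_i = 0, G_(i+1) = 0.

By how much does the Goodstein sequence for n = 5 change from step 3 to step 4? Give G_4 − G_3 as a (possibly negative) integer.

G_0 = 5. HB_3(5) = 3 + 2. Bump = 6. G_1 = 5.
G_1 = 5. HB_4(5) = 4 + 1. Bump = 6. G_2 = 5.
G_2 = 5. HB_5(5) = 5. Bump = 6. G_3 = 5.
G_3 = 5. HB_6(5) = 5. Bump = 5. G_4 = 4.

-1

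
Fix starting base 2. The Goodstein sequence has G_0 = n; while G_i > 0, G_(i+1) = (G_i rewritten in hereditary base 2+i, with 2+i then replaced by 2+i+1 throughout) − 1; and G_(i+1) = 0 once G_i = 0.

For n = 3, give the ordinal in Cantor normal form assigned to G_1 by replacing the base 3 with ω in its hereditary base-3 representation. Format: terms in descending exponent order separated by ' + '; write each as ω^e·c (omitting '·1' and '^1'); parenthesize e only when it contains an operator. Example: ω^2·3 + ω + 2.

(0) 3|_2 = 2 + 1 ↦ 3 + 1|_3 = 4 ⇒ 3
(1) 3|_3 = 3 ↦ 4|_4 = 4 ⇒ 3

ω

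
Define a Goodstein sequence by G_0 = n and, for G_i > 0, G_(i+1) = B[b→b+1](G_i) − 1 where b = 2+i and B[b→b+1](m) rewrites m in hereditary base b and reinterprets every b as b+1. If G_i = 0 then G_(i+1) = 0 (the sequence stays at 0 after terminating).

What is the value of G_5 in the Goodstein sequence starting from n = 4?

109

G_0 = 4. HB_2(4) = 2^2. Bump = 27. G_1 = 26.
G_1 = 26. HB_3(26) = 2·3^2 + 2·3 + 2. Bump = 42. G_2 = 41.
G_2 = 41. HB_4(41) = 2·4^2 + 2·4 + 1. Bump = 61. G_3 = 60.
G_3 = 60. HB_5(60) = 2·5^2 + 2·5. Bump = 84. G_4 = 83.
G_4 = 83. HB_6(83) = 2·6^2 + 6 + 5. Bump = 110. G_5 = 109.
G_5 = 109. HB_7(109) = 2·7^2 + 7 + 4. Bump = 140. G_6 = 139.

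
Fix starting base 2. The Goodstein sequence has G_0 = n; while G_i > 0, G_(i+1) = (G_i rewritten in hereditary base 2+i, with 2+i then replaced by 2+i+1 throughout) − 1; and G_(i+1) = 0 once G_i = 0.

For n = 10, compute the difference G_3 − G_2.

10 —HB2→ 2^(2 + 1) + 2 —bump→ 3^(3 + 1) + 3 = 84 —(−1)→ 83
83 —HB3→ 3^(3 + 1) + 2 —bump→ 4^(4 + 1) + 2 = 1026 —(−1)→ 1025
1025 —HB4→ 4^(4 + 1) + 1 —bump→ 5^(5 + 1) + 1 = 15626 —(−1)→ 15625

14600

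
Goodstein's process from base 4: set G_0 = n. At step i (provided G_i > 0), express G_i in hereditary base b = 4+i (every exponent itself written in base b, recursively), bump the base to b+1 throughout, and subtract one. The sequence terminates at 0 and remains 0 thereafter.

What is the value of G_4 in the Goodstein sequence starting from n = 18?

base 4: 18 = 4^2 + 2; at 5: 5^2 + 2 = 27; next = 26
base 5: 26 = 5^2 + 1; at 6: 6^2 + 1 = 37; next = 36
base 6: 36 = 6^2; at 7: 7^2 = 49; next = 48
base 7: 48 = 6·7 + 6; at 8: 6·8 + 6 = 54; next = 53

53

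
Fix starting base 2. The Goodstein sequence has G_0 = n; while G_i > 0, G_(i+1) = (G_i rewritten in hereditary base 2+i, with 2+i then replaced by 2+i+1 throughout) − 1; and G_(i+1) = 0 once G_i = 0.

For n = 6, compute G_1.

29

G_0 = 6. HB_2(6) = 2^2 + 2. Bump = 30. G_1 = 29.
G_1 = 29. HB_3(29) = 3^3 + 2. Bump = 258. G_2 = 257.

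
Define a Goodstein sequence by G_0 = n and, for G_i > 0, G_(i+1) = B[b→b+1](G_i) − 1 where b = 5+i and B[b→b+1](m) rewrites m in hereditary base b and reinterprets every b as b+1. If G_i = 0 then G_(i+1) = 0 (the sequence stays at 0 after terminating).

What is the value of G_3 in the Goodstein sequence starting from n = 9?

9

G_0 = 9. HB_5(9) = 5 + 4. Bump = 10. G_1 = 9.
G_1 = 9. HB_6(9) = 6 + 3. Bump = 10. G_2 = 9.
G_2 = 9. HB_7(9) = 7 + 2. Bump = 10. G_3 = 9.
G_3 = 9. HB_8(9) = 8 + 1. Bump = 10. G_4 = 9.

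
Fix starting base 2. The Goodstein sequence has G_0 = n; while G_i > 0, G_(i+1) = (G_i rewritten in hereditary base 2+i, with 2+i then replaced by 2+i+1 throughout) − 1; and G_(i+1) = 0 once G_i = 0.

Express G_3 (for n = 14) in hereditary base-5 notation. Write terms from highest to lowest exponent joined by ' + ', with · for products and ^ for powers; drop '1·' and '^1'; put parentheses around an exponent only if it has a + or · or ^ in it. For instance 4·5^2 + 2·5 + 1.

5^(5 + 1) + 5^5

G_0 = 14. HB_2(14) = 2^(2 + 1) + 2^2 + 2. Bump = 111. G_1 = 110.
G_1 = 110. HB_3(110) = 3^(3 + 1) + 3^3 + 2. Bump = 1282. G_2 = 1281.
G_2 = 1281. HB_4(1281) = 4^(4 + 1) + 4^4 + 1. Bump = 18751. G_3 = 18750.
G_3 = 18750. HB_5(18750) = 5^(5 + 1) + 5^5. Bump = 326592. G_4 = 326591.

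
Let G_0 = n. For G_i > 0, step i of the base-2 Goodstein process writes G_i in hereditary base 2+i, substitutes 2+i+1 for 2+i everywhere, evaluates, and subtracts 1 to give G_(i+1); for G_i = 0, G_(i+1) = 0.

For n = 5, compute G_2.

base 2: 5 = 2^2 + 1; at 3: 3^3 + 1 = 28; next = 27
base 3: 27 = 3^3; at 4: 4^4 = 256; next = 255
base 4: 255 = 3·4^3 + 3·4^2 + 3·4 + 3; at 5: 3·5^3 + 3·5^2 + 3·5 + 3 = 468; next = 467

255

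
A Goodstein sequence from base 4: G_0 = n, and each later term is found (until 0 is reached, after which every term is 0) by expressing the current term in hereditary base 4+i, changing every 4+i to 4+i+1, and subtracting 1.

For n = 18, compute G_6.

63

step 0: 18 = 4^2 + 2; sub 5 for 4: 5^2 + 2; = 27; G_1 = 27−1 = 26
step 1: 26 = 5^2 + 1; sub 6 for 5: 6^2 + 1; = 37; G_2 = 37−1 = 36
step 2: 36 = 6^2; sub 7 for 6: 7^2; = 49; G_3 = 49−1 = 48
step 3: 48 = 6·7 + 6; sub 8 for 7: 6·8 + 6; = 54; G_4 = 54−1 = 53
step 4: 53 = 6·8 + 5; sub 9 for 8: 6·9 + 5; = 59; G_5 = 59−1 = 58
step 5: 58 = 6·9 + 4; sub 10 for 9: 6·10 + 4; = 64; G_6 = 64−1 = 63
step 6: 63 = 6·10 + 3; sub 11 for 10: 6·11 + 3; = 69; G_7 = 69−1 = 68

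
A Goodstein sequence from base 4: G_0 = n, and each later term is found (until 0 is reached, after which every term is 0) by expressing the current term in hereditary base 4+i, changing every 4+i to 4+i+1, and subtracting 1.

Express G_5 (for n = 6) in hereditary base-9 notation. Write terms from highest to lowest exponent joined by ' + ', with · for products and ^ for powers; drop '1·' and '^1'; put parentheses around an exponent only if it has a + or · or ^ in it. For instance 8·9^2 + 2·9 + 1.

4

G_0=6  [base 4] 4 + 2  →[4↦5]→  5 + 2 = 7  −1 ⇒ G_1=6
G_1=6  [base 5] 5 + 1  →[5↦6]→  6 + 1 = 7  −1 ⇒ G_2=6
G_2=6  [base 6] 6  →[6↦7]→  7 = 7  −1 ⇒ G_3=6
G_3=6  [base 7] 6  →[7↦8]→  6 = 6  −1 ⇒ G_4=5
G_4=5  [base 8] 5  →[8↦9]→  5 = 5  −1 ⇒ G_5=4
G_5=4  [base 9] 4  →[9↦10]→  4 = 4  −1 ⇒ G_6=3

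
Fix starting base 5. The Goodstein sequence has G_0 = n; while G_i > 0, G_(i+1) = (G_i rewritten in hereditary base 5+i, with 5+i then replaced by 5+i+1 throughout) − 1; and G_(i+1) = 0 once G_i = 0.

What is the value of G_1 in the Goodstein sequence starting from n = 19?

21

i=0: 19 = 3·5 + 4 (b=5); 5→6: 3·6 + 4 = 22; 22−1 = 21
i=1: 21 = 3·6 + 3 (b=6); 6→7: 3·7 + 3 = 24; 24−1 = 23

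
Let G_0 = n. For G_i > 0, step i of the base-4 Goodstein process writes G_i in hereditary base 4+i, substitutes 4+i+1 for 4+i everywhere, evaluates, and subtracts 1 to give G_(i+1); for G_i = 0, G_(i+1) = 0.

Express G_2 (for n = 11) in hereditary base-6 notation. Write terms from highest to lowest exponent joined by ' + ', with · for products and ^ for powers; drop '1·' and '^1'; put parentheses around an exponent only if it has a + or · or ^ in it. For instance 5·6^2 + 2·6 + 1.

2·6 + 1

base 4: 11 = 2·4 + 3; at 5: 2·5 + 3 = 13; next = 12
base 5: 12 = 2·5 + 2; at 6: 2·6 + 2 = 14; next = 13
base 6: 13 = 2·6 + 1; at 7: 2·7 + 1 = 15; next = 14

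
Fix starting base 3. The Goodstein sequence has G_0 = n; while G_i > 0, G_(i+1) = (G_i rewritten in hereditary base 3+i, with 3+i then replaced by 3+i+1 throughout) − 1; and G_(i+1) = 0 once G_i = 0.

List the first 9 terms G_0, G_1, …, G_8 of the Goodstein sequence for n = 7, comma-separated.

7, 8, 9, 9, 9, 9, 9, 9, 8

G_0=7  [base 3] 2·3 + 1  →[3↦4]→  2·4 + 1 = 9  −1 ⇒ G_1=8
G_1=8  [base 4] 2·4  →[4↦5]→  2·5 = 10  −1 ⇒ G_2=9
G_2=9  [base 5] 5 + 4  →[5↦6]→  6 + 4 = 10  −1 ⇒ G_3=9
G_3=9  [base 6] 6 + 3  →[6↦7]→  7 + 3 = 10  −1 ⇒ G_4=9
G_4=9  [base 7] 7 + 2  →[7↦8]→  8 + 2 = 10  −1 ⇒ G_5=9
G_5=9  [base 8] 8 + 1  →[8↦9]→  9 + 1 = 10  −1 ⇒ G_6=9
G_6=9  [base 9] 9  →[9↦10]→  10 = 10  −1 ⇒ G_7=9
G_7=9  [base 10] 9  →[10↦11]→  9 = 9  −1 ⇒ G_8=8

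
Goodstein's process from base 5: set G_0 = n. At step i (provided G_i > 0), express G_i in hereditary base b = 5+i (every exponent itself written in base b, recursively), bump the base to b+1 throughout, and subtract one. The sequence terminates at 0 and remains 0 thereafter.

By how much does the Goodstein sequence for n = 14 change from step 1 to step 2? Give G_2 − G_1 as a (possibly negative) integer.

1

G_0 = 14. HB_5(14) = 2·5 + 4. Bump = 16. G_1 = 15.
G_1 = 15. HB_6(15) = 2·6 + 3. Bump = 17. G_2 = 16.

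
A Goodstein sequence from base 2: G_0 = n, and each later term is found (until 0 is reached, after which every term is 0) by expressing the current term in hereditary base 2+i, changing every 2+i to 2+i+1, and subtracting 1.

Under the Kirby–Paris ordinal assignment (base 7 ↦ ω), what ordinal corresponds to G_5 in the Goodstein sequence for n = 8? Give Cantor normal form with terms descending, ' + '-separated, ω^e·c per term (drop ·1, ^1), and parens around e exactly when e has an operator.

i=0: 8 = 2^(2 + 1) (b=2); 2→3: 3^(3 + 1) = 81; 81−1 = 80
i=1: 80 = 2·3^3 + 2·3^2 + 2·3 + 2 (b=3); 3→4: 2·4^4 + 2·4^2 + 2·4 + 2 = 554; 554−1 = 553
i=2: 553 = 2·4^4 + 2·4^2 + 2·4 + 1 (b=4); 4→5: 2·5^5 + 2·5^2 + 2·5 + 1 = 6311; 6311−1 = 6310
i=3: 6310 = 2·5^5 + 2·5^2 + 2·5 (b=5); 5→6: 2·6^6 + 2·6^2 + 2·6 = 93396; 93396−1 = 93395
i=4: 93395 = 2·6^6 + 2·6^2 + 6 + 5 (b=6); 6→7: 2·7^7 + 2·7^2 + 7 + 5 = 1647196; 1647196−1 = 1647195
i=5: 1647195 = 2·7^7 + 2·7^2 + 7 + 4 (b=7); 7→8: 2·8^8 + 2·8^2 + 8 + 4 = 33554572; 33554572−1 = 33554571

ω^ω·2 + ω^2·2 + ω + 4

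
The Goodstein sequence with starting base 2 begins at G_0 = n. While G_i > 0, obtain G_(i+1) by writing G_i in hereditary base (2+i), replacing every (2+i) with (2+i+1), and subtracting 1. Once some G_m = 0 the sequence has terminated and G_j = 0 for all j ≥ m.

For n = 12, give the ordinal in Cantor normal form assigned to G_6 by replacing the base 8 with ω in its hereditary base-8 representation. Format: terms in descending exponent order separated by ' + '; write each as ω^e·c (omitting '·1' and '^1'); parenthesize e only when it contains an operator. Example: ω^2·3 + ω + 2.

G_0 = 12. HB_2(12) = 2^(2 + 1) + 2^2. Bump = 108. G_1 = 107.
G_1 = 107. HB_3(107) = 3^(3 + 1) + 2·3^2 + 2·3 + 2. Bump = 1066. G_2 = 1065.
G_2 = 1065. HB_4(1065) = 4^(4 + 1) + 2·4^2 + 2·4 + 1. Bump = 15686. G_3 = 15685.
G_3 = 15685. HB_5(15685) = 5^(5 + 1) + 2·5^2 + 2·5. Bump = 280020. G_4 = 280019.
G_4 = 280019. HB_6(280019) = 6^(6 + 1) + 2·6^2 + 6 + 5. Bump = 5764911. G_5 = 5764910.
G_5 = 5764910. HB_7(5764910) = 7^(7 + 1) + 2·7^2 + 7 + 4. Bump = 134217868. G_6 = 134217867.
G_6 = 134217867. HB_8(134217867) = 8^(8 + 1) + 2·8^2 + 8 + 3. Bump = 3486784575. G_7 = 3486784574.

ω^(ω + 1) + ω^2·2 + ω + 3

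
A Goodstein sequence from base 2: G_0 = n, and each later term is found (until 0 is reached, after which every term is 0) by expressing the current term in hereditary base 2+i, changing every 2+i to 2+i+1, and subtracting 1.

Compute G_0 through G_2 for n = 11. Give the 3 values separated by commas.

11, 84, 1027

(0) 11|_2 = 2^(2 + 1) + 2 + 1 ↦ 3^(3 + 1) + 3 + 1|_3 = 85 ⇒ 84
(1) 84|_3 = 3^(3 + 1) + 3 ↦ 4^(4 + 1) + 4|_4 = 1028 ⇒ 1027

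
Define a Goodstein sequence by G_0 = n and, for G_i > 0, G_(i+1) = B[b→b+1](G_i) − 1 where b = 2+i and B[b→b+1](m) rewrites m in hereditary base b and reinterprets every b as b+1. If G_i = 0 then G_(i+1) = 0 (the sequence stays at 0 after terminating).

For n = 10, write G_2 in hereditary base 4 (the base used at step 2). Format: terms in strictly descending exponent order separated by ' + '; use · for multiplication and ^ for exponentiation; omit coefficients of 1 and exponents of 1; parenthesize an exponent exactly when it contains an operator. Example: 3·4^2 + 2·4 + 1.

base 2: 10 = 2^(2 + 1) + 2; at 3: 3^(3 + 1) + 3 = 84; next = 83
base 3: 83 = 3^(3 + 1) + 2; at 4: 4^(4 + 1) + 2 = 1026; next = 1025

4^(4 + 1) + 1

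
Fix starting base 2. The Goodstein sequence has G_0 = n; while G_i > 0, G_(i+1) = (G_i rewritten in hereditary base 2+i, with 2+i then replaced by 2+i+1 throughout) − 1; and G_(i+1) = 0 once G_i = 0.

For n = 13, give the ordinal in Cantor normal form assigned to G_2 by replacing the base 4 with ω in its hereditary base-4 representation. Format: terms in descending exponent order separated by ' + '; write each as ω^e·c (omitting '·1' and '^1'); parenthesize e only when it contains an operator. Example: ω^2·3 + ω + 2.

ω^(ω + 1) + ω^3·3 + ω^2·3 + ω·3 + 3

base 2: 13 = 2^(2 + 1) + 2^2 + 1; at 3: 3^(3 + 1) + 3^3 + 1 = 109; next = 108
base 3: 108 = 3^(3 + 1) + 3^3; at 4: 4^(4 + 1) + 4^4 = 1280; next = 1279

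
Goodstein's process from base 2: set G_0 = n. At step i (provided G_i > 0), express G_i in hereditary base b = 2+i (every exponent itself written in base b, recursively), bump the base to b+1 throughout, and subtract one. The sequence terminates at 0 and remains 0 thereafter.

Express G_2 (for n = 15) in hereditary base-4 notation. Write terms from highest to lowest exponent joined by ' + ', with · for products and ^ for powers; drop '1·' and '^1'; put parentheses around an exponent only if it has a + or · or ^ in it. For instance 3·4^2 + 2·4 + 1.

4^(4 + 1) + 4^4 + 3

[0] 15 ≡ 2^(2 + 1) + 2^2 + 2 + 1 (base 2). Lift 3: 112. −1: 111.
[1] 111 ≡ 3^(3 + 1) + 3^3 + 3 (base 3). Lift 4: 1284. −1: 1283.
[2] 1283 ≡ 4^(4 + 1) + 4^4 + 3 (base 4). Lift 5: 18753. −1: 18752.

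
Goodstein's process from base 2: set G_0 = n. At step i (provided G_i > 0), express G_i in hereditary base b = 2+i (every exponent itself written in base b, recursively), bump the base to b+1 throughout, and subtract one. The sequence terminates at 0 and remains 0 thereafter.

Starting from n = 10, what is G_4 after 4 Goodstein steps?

(0) 10|_2 = 2^(2 + 1) + 2 ↦ 3^(3 + 1) + 3|_3 = 84 ⇒ 83
(1) 83|_3 = 3^(3 + 1) + 2 ↦ 4^(4 + 1) + 2|_4 = 1026 ⇒ 1025
(2) 1025|_4 = 4^(4 + 1) + 1 ↦ 5^(5 + 1) + 1|_5 = 15626 ⇒ 15625
(3) 15625|_5 = 5^(5 + 1) ↦ 6^(6 + 1)|_6 = 279936 ⇒ 279935
(4) 279935|_6 = 5·6^6 + 5·6^5 + 5·6^4 + 5·6^3 + 5·6^2 + 5·6 + 5 ↦ 5·7^7 + 5·7^5 + 5·7^4 + 5·7^3 + 5·7^2 + 5·7 + 5|_7 = 4215755 ⇒ 4215754

279935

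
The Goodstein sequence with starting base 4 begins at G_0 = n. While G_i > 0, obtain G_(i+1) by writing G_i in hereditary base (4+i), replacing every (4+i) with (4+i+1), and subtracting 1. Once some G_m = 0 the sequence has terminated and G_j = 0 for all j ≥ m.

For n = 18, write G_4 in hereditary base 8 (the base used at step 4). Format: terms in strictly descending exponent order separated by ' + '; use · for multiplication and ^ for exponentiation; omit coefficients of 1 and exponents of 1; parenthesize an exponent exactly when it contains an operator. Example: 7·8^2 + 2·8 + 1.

G_0=18  [base 4] 4^2 + 2  →[4↦5]→  5^2 + 2 = 27  −1 ⇒ G_1=26
G_1=26  [base 5] 5^2 + 1  →[5↦6]→  6^2 + 1 = 37  −1 ⇒ G_2=36
G_2=36  [base 6] 6^2  →[6↦7]→  7^2 = 49  −1 ⇒ G_3=48
G_3=48  [base 7] 6·7 + 6  →[7↦8]→  6·8 + 6 = 54  −1 ⇒ G_4=53

6·8 + 5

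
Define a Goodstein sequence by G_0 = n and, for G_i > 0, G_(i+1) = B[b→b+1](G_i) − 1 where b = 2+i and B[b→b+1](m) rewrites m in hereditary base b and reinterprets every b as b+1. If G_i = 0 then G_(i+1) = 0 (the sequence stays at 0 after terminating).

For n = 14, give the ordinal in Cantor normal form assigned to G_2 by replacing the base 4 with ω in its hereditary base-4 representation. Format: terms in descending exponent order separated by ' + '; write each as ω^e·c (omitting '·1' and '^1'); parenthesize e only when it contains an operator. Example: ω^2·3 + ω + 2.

ω^(ω + 1) + ω^ω + 1

14 —HB2→ 2^(2 + 1) + 2^2 + 2 —bump→ 3^(3 + 1) + 3^3 + 3 = 111 —(−1)→ 110
110 —HB3→ 3^(3 + 1) + 3^3 + 2 —bump→ 4^(4 + 1) + 4^4 + 2 = 1282 —(−1)→ 1281
1281 —HB4→ 4^(4 + 1) + 4^4 + 1 —bump→ 5^(5 + 1) + 5^5 + 1 = 18751 —(−1)→ 18750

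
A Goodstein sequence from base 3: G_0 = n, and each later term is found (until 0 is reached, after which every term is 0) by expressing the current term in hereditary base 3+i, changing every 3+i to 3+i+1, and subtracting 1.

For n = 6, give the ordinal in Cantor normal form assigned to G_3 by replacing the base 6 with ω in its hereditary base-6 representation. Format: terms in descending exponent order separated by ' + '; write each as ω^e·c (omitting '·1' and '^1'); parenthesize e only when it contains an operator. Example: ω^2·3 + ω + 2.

ω + 1

6 —HB3→ 2·3 —bump→ 2·4 = 8 —(−1)→ 7
7 —HB4→ 4 + 3 —bump→ 5 + 3 = 8 —(−1)→ 7
7 —HB5→ 5 + 2 —bump→ 6 + 2 = 8 —(−1)→ 7
7 —HB6→ 6 + 1 —bump→ 7 + 1 = 8 —(−1)→ 7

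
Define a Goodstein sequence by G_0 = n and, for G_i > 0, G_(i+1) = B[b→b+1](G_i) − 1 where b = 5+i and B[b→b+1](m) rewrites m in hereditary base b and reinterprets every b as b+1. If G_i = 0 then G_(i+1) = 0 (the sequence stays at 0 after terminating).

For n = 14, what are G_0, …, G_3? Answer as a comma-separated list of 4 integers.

(0) 14|_5 = 2·5 + 4 ↦ 2·6 + 4|_6 = 16 ⇒ 15
(1) 15|_6 = 2·6 + 3 ↦ 2·7 + 3|_7 = 17 ⇒ 16
(2) 16|_7 = 2·7 + 2 ↦ 2·8 + 2|_8 = 18 ⇒ 17

14, 15, 16, 17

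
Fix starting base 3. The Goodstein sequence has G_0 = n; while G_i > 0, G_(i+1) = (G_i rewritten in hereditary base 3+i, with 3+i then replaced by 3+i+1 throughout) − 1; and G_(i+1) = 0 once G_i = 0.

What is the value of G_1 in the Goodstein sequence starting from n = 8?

base 3: 8 = 2·3 + 2; at 4: 2·4 + 2 = 10; next = 9
base 4: 9 = 2·4 + 1; at 5: 2·5 + 1 = 11; next = 10

9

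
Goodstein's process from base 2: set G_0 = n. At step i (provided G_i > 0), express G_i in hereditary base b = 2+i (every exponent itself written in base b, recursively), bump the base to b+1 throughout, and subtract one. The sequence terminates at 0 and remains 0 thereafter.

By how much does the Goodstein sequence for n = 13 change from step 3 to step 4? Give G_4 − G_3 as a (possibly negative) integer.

step 0: 13 = 2^(2 + 1) + 2^2 + 1; sub 3 for 2: 3^(3 + 1) + 3^3 + 1; = 109; G_1 = 109−1 = 108
step 1: 108 = 3^(3 + 1) + 3^3; sub 4 for 3: 4^(4 + 1) + 4^4; = 1280; G_2 = 1280−1 = 1279
step 2: 1279 = 4^(4 + 1) + 3·4^3 + 3·4^2 + 3·4 + 3; sub 5 for 4: 5^(5 + 1) + 3·5^3 + 3·5^2 + 3·5 + 3; = 16093; G_3 = 16093−1 = 16092
step 3: 16092 = 5^(5 + 1) + 3·5^3 + 3·5^2 + 3·5 + 2; sub 6 for 5: 6^(6 + 1) + 3·6^3 + 3·6^2 + 3·6 + 2; = 280712; G_4 = 280712−1 = 280711

264619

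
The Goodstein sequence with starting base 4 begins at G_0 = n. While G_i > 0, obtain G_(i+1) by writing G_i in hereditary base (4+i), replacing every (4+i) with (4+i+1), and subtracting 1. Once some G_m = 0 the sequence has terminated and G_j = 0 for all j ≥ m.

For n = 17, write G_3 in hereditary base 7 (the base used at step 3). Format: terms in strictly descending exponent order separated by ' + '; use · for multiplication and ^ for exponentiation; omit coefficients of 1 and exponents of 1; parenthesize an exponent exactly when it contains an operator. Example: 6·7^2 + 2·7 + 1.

G_0=17  [base 4] 4^2 + 1  →[4↦5]→  5^2 + 1 = 26  −1 ⇒ G_1=25
G_1=25  [base 5] 5^2  →[5↦6]→  6^2 = 36  −1 ⇒ G_2=35
G_2=35  [base 6] 5·6 + 5  →[6↦7]→  5·7 + 5 = 40  −1 ⇒ G_3=39
G_3=39  [base 7] 5·7 + 4  →[7↦8]→  5·8 + 4 = 44  −1 ⇒ G_4=43

5·7 + 4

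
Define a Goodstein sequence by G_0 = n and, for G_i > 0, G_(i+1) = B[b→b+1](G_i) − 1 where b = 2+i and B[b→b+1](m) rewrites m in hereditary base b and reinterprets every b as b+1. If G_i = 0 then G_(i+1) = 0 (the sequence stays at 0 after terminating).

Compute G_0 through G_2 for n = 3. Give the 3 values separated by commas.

[0] 3 ≡ 2 + 1 (base 2). Lift 3: 4. −1: 3.
[1] 3 ≡ 3 (base 3). Lift 4: 4. −1: 3.

3, 3, 3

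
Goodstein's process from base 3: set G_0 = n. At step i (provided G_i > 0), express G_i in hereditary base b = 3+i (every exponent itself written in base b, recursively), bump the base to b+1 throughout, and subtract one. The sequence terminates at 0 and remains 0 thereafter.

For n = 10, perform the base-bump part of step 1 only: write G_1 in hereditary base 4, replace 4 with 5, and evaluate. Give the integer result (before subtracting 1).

25

10 —HB3→ 3^2 + 1 —bump→ 4^2 + 1 = 17 —(−1)→ 16
16 —HB4→ 4^2 —bump→ 5^2 = 25 —(−1)→ 24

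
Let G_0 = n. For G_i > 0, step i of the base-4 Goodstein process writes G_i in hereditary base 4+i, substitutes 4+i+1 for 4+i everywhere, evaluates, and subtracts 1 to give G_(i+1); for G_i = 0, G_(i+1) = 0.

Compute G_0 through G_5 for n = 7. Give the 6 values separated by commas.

7, 7, 7, 7, 7, 6

G_0=7  [base 4] 4 + 3  →[4↦5]→  5 + 3 = 8  −1 ⇒ G_1=7
G_1=7  [base 5] 5 + 2  →[5↦6]→  6 + 2 = 8  −1 ⇒ G_2=7
G_2=7  [base 6] 6 + 1  →[6↦7]→  7 + 1 = 8  −1 ⇒ G_3=7
G_3=7  [base 7] 7  →[7↦8]→  8 = 8  −1 ⇒ G_4=7
G_4=7  [base 8] 7  →[8↦9]→  7 = 7  −1 ⇒ G_5=6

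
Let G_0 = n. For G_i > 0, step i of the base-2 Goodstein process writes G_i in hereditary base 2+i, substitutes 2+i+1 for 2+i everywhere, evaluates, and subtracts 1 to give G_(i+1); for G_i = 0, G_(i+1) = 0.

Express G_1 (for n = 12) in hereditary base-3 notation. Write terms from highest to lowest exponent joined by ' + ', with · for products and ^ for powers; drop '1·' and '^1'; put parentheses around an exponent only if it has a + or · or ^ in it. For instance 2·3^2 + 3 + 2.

3^(3 + 1) + 2·3^2 + 2·3 + 2

12 —HB2→ 2^(2 + 1) + 2^2 —bump→ 3^(3 + 1) + 3^3 = 108 —(−1)→ 107
107 —HB3→ 3^(3 + 1) + 2·3^2 + 2·3 + 2 —bump→ 4^(4 + 1) + 2·4^2 + 2·4 + 2 = 1066 —(−1)→ 1065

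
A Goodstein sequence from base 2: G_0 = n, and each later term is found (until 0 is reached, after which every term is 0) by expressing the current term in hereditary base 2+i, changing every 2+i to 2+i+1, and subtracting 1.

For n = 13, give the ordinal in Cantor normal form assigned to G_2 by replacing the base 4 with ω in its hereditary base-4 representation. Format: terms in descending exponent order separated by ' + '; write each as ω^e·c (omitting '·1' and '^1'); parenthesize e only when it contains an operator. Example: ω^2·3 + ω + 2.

ω^(ω + 1) + ω^3·3 + ω^2·3 + ω·3 + 3

G_0=13  [base 2] 2^(2 + 1) + 2^2 + 1  →[2↦3]→  3^(3 + 1) + 3^3 + 1 = 109  −1 ⇒ G_1=108
G_1=108  [base 3] 3^(3 + 1) + 3^3  →[3↦4]→  4^(4 + 1) + 4^4 = 1280  −1 ⇒ G_2=1279
G_2=1279  [base 4] 4^(4 + 1) + 3·4^3 + 3·4^2 + 3·4 + 3  →[4↦5]→  5^(5 + 1) + 3·5^3 + 3·5^2 + 3·5 + 3 = 16093  −1 ⇒ G_3=16092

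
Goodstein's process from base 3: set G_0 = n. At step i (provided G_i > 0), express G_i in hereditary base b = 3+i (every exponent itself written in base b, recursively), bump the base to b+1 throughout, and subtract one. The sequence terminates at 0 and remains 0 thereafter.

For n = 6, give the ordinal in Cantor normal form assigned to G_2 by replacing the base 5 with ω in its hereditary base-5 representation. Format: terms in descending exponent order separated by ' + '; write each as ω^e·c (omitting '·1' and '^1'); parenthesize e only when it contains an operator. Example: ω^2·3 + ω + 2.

step 0: 6 = 2·3; sub 4 for 3: 2·4; = 8; G_1 = 8−1 = 7
step 1: 7 = 4 + 3; sub 5 for 4: 5 + 3; = 8; G_2 = 8−1 = 7

ω + 2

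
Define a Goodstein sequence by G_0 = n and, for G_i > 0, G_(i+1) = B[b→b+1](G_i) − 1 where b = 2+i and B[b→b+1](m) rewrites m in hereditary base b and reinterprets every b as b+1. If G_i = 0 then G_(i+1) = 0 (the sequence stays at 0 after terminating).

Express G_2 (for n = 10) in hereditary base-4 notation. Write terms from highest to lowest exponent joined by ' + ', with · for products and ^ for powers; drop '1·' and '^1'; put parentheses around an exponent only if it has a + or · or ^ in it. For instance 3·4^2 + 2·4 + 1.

base 2: 10 = 2^(2 + 1) + 2; at 3: 3^(3 + 1) + 3 = 84; next = 83
base 3: 83 = 3^(3 + 1) + 2; at 4: 4^(4 + 1) + 2 = 1026; next = 1025
base 4: 1025 = 4^(4 + 1) + 1; at 5: 5^(5 + 1) + 1 = 15626; next = 15625

4^(4 + 1) + 1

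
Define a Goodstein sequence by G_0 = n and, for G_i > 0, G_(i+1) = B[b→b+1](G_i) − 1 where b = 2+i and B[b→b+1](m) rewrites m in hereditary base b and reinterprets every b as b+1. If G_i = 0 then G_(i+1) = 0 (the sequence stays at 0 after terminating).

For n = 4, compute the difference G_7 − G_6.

34

4 —HB2→ 2^2 —bump→ 3^3 = 27 —(−1)→ 26
26 —HB3→ 2·3^2 + 2·3 + 2 —bump→ 2·4^2 + 2·4 + 2 = 42 —(−1)→ 41
41 —HB4→ 2·4^2 + 2·4 + 1 —bump→ 2·5^2 + 2·5 + 1 = 61 —(−1)→ 60
60 —HB5→ 2·5^2 + 2·5 —bump→ 2·6^2 + 2·6 = 84 —(−1)→ 83
83 —HB6→ 2·6^2 + 6 + 5 —bump→ 2·7^2 + 7 + 5 = 110 —(−1)→ 109
109 —HB7→ 2·7^2 + 7 + 4 —bump→ 2·8^2 + 8 + 4 = 140 —(−1)→ 139
139 —HB8→ 2·8^2 + 8 + 3 —bump→ 2·9^2 + 9 + 3 = 174 —(−1)→ 173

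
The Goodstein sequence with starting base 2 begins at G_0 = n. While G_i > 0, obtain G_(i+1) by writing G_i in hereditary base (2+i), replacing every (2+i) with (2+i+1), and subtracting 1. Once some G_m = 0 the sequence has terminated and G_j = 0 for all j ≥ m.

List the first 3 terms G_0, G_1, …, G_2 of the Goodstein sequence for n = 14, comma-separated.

14, 110, 1281

base 2: 14 = 2^(2 + 1) + 2^2 + 2; at 3: 3^(3 + 1) + 3^3 + 3 = 111; next = 110
base 3: 110 = 3^(3 + 1) + 3^3 + 2; at 4: 4^(4 + 1) + 4^4 + 2 = 1282; next = 1281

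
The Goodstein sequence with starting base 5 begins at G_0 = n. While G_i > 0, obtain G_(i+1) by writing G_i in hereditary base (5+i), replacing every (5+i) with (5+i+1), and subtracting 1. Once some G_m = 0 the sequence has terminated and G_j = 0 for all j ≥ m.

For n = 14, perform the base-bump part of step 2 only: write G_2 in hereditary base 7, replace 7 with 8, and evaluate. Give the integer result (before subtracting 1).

[0] 14 ≡ 2·5 + 4 (base 5). Lift 6: 16. −1: 15.
[1] 15 ≡ 2·6 + 3 (base 6). Lift 7: 17. −1: 16.
[2] 16 ≡ 2·7 + 2 (base 7). Lift 8: 18. −1: 17.

18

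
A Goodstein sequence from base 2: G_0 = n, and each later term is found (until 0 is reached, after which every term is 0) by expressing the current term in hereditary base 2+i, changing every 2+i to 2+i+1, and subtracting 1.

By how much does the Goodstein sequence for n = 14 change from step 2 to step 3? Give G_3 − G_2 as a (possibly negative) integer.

[0] 14 ≡ 2^(2 + 1) + 2^2 + 2 (base 2). Lift 3: 111. −1: 110.
[1] 110 ≡ 3^(3 + 1) + 3^3 + 2 (base 3). Lift 4: 1282. −1: 1281.
[2] 1281 ≡ 4^(4 + 1) + 4^4 + 1 (base 4). Lift 5: 18751. −1: 18750.

17469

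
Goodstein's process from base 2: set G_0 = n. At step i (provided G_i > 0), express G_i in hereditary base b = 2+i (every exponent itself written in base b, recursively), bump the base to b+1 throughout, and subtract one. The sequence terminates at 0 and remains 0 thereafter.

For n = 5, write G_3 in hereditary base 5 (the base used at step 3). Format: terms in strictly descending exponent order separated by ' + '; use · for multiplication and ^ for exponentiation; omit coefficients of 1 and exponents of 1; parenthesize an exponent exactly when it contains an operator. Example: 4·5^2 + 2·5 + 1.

G_0=5  [base 2] 2^2 + 1  →[2↦3]→  3^3 + 1 = 28  −1 ⇒ G_1=27
G_1=27  [base 3] 3^3  →[3↦4]→  4^4 = 256  −1 ⇒ G_2=255
G_2=255  [base 4] 3·4^3 + 3·4^2 + 3·4 + 3  →[4↦5]→  3·5^3 + 3·5^2 + 3·5 + 3 = 468  −1 ⇒ G_3=467
G_3=467  [base 5] 3·5^3 + 3·5^2 + 3·5 + 2  →[5↦6]→  3·6^3 + 3·6^2 + 3·6 + 2 = 776  −1 ⇒ G_4=775

3·5^3 + 3·5^2 + 3·5 + 2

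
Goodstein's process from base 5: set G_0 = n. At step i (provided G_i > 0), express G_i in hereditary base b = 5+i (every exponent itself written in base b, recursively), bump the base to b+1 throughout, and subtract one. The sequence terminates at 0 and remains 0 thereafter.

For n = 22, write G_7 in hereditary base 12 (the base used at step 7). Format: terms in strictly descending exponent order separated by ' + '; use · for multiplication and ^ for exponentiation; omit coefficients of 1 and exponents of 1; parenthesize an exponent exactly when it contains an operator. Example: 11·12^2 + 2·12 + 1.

3·12 + 3

i=0: 22 = 4·5 + 2 (b=5); 5→6: 4·6 + 2 = 26; 26−1 = 25
i=1: 25 = 4·6 + 1 (b=6); 6→7: 4·7 + 1 = 29; 29−1 = 28
i=2: 28 = 4·7 (b=7); 7→8: 4·8 = 32; 32−1 = 31
i=3: 31 = 3·8 + 7 (b=8); 8→9: 3·9 + 7 = 34; 34−1 = 33
i=4: 33 = 3·9 + 6 (b=9); 9→10: 3·10 + 6 = 36; 36−1 = 35
i=5: 35 = 3·10 + 5 (b=10); 10→11: 3·11 + 5 = 38; 38−1 = 37
i=6: 37 = 3·11 + 4 (b=11); 11→12: 3·12 + 4 = 40; 40−1 = 39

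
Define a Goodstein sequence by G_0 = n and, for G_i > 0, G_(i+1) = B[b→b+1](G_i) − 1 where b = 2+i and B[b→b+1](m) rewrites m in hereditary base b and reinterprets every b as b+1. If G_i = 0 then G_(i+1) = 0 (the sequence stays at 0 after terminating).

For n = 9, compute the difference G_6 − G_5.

47861573

9 —HB2→ 2^(2 + 1) + 1 —bump→ 3^(3 + 1) + 1 = 82 —(−1)→ 81
81 —HB3→ 3^(3 + 1) —bump→ 4^(4 + 1) = 1024 —(−1)→ 1023
1023 —HB4→ 3·4^4 + 3·4^3 + 3·4^2 + 3·4 + 3 —bump→ 3·5^5 + 3·5^3 + 3·5^2 + 3·5 + 3 = 9843 —(−1)→ 9842
9842 —HB5→ 3·5^5 + 3·5^3 + 3·5^2 + 3·5 + 2 —bump→ 3·6^6 + 3·6^3 + 3·6^2 + 3·6 + 2 = 140744 —(−1)→ 140743
140743 —HB6→ 3·6^6 + 3·6^3 + 3·6^2 + 3·6 + 1 —bump→ 3·7^7 + 3·7^3 + 3·7^2 + 3·7 + 1 = 2471827 —(−1)→ 2471826
2471826 —HB7→ 3·7^7 + 3·7^3 + 3·7^2 + 3·7 —bump→ 3·8^8 + 3·8^3 + 3·8^2 + 3·8 = 50333400 —(−1)→ 50333399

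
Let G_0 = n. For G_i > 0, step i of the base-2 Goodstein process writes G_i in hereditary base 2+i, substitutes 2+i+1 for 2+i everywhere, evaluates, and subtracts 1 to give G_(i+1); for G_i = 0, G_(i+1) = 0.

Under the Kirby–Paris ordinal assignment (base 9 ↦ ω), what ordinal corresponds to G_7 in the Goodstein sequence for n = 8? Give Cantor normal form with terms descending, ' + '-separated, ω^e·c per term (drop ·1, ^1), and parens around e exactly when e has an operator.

step 0: 8 = 2^(2 + 1); sub 3 for 2: 3^(3 + 1); = 81; G_1 = 81−1 = 80
step 1: 80 = 2·3^3 + 2·3^2 + 2·3 + 2; sub 4 for 3: 2·4^4 + 2·4^2 + 2·4 + 2; = 554; G_2 = 554−1 = 553
step 2: 553 = 2·4^4 + 2·4^2 + 2·4 + 1; sub 5 for 4: 2·5^5 + 2·5^2 + 2·5 + 1; = 6311; G_3 = 6311−1 = 6310
step 3: 6310 = 2·5^5 + 2·5^2 + 2·5; sub 6 for 5: 2·6^6 + 2·6^2 + 2·6; = 93396; G_4 = 93396−1 = 93395
step 4: 93395 = 2·6^6 + 2·6^2 + 6 + 5; sub 7 for 6: 2·7^7 + 2·7^2 + 7 + 5; = 1647196; G_5 = 1647196−1 = 1647195
step 5: 1647195 = 2·7^7 + 2·7^2 + 7 + 4; sub 8 for 7: 2·8^8 + 2·8^2 + 8 + 4; = 33554572; G_6 = 33554572−1 = 33554571
step 6: 33554571 = 2·8^8 + 2·8^2 + 8 + 3; sub 9 for 8: 2·9^9 + 2·9^2 + 9 + 3; = 774841152; G_7 = 774841152−1 = 774841151
step 7: 774841151 = 2·9^9 + 2·9^2 + 9 + 2; sub 10 for 9: 2·10^10 + 2·10^2 + 10 + 2; = 20000000212; G_8 = 20000000212−1 = 20000000211

ω^ω·2 + ω^2·2 + ω + 2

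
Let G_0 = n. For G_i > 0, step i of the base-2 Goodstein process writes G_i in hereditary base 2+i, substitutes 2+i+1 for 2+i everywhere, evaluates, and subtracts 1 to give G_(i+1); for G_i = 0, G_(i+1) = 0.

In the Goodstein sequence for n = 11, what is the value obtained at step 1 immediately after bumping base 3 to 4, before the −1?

i=0: 11 = 2^(2 + 1) + 2 + 1 (b=2); 2→3: 3^(3 + 1) + 3 + 1 = 85; 85−1 = 84
i=1: 84 = 3^(3 + 1) + 3 (b=3); 3→4: 4^(4 + 1) + 4 = 1028; 1028−1 = 1027

1028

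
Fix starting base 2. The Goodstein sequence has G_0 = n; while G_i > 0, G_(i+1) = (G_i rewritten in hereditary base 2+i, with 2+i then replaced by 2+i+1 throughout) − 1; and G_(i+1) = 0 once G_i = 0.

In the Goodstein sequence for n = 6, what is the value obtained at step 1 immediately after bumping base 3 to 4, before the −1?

258

(0) 6|_2 = 2^2 + 2 ↦ 3^3 + 3|_3 = 30 ⇒ 29
(1) 29|_3 = 3^3 + 2 ↦ 4^4 + 2|_4 = 258 ⇒ 257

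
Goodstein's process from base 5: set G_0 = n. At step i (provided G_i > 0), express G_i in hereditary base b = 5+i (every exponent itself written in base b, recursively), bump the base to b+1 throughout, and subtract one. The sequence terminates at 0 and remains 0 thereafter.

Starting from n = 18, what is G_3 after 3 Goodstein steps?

24

[0] 18 ≡ 3·5 + 3 (base 5). Lift 6: 21. −1: 20.
[1] 20 ≡ 3·6 + 2 (base 6). Lift 7: 23. −1: 22.
[2] 22 ≡ 3·7 + 1 (base 7). Lift 8: 25. −1: 24.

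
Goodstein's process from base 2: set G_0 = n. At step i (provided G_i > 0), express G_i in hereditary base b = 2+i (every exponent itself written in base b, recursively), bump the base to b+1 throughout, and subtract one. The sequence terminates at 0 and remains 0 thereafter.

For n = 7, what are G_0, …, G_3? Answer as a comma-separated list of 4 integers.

7, 30, 259, 3127

step 0: 7 = 2^2 + 2 + 1; sub 3 for 2: 3^3 + 3 + 1; = 31; G_1 = 31−1 = 30
step 1: 30 = 3^3 + 3; sub 4 for 3: 4^4 + 4; = 260; G_2 = 260−1 = 259
step 2: 259 = 4^4 + 3; sub 5 for 4: 5^5 + 3; = 3128; G_3 = 3128−1 = 3127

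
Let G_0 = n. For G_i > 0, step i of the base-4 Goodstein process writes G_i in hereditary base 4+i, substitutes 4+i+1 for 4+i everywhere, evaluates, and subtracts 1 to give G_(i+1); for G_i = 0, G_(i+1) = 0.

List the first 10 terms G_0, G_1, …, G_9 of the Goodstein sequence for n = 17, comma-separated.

base 4: 17 = 4^2 + 1; at 5: 5^2 + 1 = 26; next = 25
base 5: 25 = 5^2; at 6: 6^2 = 36; next = 35
base 6: 35 = 5·6 + 5; at 7: 5·7 + 5 = 40; next = 39
base 7: 39 = 5·7 + 4; at 8: 5·8 + 4 = 44; next = 43
base 8: 43 = 5·8 + 3; at 9: 5·9 + 3 = 48; next = 47
base 9: 47 = 5·9 + 2; at 10: 5·10 + 2 = 52; next = 51
base 10: 51 = 5·10 + 1; at 11: 5·11 + 1 = 56; next = 55
base 11: 55 = 5·11; at 12: 5·12 = 60; next = 59
base 12: 59 = 4·12 + 11; at 13: 4·13 + 11 = 63; next = 62

17, 25, 35, 39, 43, 47, 51, 55, 59, 62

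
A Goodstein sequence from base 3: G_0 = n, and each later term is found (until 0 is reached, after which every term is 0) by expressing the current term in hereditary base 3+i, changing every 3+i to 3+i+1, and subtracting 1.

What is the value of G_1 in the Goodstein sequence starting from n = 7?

8

(0) 7|_3 = 2·3 + 1 ↦ 2·4 + 1|_4 = 9 ⇒ 8
(1) 8|_4 = 2·4 ↦ 2·5|_5 = 10 ⇒ 9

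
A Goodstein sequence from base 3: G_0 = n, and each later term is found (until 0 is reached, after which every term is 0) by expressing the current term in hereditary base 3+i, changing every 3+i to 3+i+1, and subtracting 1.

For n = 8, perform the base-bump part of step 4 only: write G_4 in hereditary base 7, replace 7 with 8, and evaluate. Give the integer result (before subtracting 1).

12

base 3: 8 = 2·3 + 2; at 4: 2·4 + 2 = 10; next = 9
base 4: 9 = 2·4 + 1; at 5: 2·5 + 1 = 11; next = 10
base 5: 10 = 2·5; at 6: 2·6 = 12; next = 11
base 6: 11 = 6 + 5; at 7: 7 + 5 = 12; next = 11
base 7: 11 = 7 + 4; at 8: 8 + 4 = 12; next = 11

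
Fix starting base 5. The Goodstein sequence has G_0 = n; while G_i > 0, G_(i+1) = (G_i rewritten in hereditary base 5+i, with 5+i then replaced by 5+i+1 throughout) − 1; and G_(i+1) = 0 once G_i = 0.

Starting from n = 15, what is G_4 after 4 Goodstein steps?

G_0 = 15. HB_5(15) = 3·5. Bump = 18. G_1 = 17.
G_1 = 17. HB_6(17) = 2·6 + 5. Bump = 19. G_2 = 18.
G_2 = 18. HB_7(18) = 2·7 + 4. Bump = 20. G_3 = 19.
G_3 = 19. HB_8(19) = 2·8 + 3. Bump = 21. G_4 = 20.
G_4 = 20. HB_9(20) = 2·9 + 2. Bump = 22. G_5 = 21.

20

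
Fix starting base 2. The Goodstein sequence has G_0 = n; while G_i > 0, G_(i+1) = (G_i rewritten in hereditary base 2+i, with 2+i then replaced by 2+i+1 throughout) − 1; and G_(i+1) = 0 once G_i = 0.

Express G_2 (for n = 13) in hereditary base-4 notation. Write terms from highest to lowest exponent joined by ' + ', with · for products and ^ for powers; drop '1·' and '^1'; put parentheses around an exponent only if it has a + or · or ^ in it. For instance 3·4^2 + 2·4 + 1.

4^(4 + 1) + 3·4^3 + 3·4^2 + 3·4 + 3

G_0=13  [base 2] 2^(2 + 1) + 2^2 + 1  →[2↦3]→  3^(3 + 1) + 3^3 + 1 = 109  −1 ⇒ G_1=108
G_1=108  [base 3] 3^(3 + 1) + 3^3  →[3↦4]→  4^(4 + 1) + 4^4 = 1280  −1 ⇒ G_2=1279
G_2=1279  [base 4] 4^(4 + 1) + 3·4^3 + 3·4^2 + 3·4 + 3  →[4↦5]→  5^(5 + 1) + 3·5^3 + 3·5^2 + 3·5 + 3 = 16093  −1 ⇒ G_3=16092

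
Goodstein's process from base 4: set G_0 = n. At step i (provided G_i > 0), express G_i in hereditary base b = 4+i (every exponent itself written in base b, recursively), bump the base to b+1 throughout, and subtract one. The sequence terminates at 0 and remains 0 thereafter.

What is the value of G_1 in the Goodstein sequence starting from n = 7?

7

7 —HB4→ 4 + 3 —bump→ 5 + 3 = 8 —(−1)→ 7
7 —HB5→ 5 + 2 —bump→ 6 + 2 = 8 —(−1)→ 7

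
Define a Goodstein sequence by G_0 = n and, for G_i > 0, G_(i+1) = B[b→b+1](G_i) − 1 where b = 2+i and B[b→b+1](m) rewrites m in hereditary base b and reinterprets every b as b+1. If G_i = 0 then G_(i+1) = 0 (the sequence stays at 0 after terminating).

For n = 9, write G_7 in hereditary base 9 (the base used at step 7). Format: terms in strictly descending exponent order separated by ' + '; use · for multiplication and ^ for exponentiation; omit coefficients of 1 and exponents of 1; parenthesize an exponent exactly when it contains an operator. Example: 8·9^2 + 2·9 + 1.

base 2: 9 = 2^(2 + 1) + 1; at 3: 3^(3 + 1) + 1 = 82; next = 81
base 3: 81 = 3^(3 + 1); at 4: 4^(4 + 1) = 1024; next = 1023
base 4: 1023 = 3·4^4 + 3·4^3 + 3·4^2 + 3·4 + 3; at 5: 3·5^5 + 3·5^3 + 3·5^2 + 3·5 + 3 = 9843; next = 9842
base 5: 9842 = 3·5^5 + 3·5^3 + 3·5^2 + 3·5 + 2; at 6: 3·6^6 + 3·6^3 + 3·6^2 + 3·6 + 2 = 140744; next = 140743
base 6: 140743 = 3·6^6 + 3·6^3 + 3·6^2 + 3·6 + 1; at 7: 3·7^7 + 3·7^3 + 3·7^2 + 3·7 + 1 = 2471827; next = 2471826
base 7: 2471826 = 3·7^7 + 3·7^3 + 3·7^2 + 3·7; at 8: 3·8^8 + 3·8^3 + 3·8^2 + 3·8 = 50333400; next = 50333399
base 8: 50333399 = 3·8^8 + 3·8^3 + 3·8^2 + 2·8 + 7; at 9: 3·9^9 + 3·9^3 + 3·9^2 + 2·9 + 7 = 1162263922; next = 1162263921

3·9^9 + 3·9^3 + 3·9^2 + 2·9 + 6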